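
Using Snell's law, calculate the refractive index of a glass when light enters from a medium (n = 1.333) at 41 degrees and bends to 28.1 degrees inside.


Apply Snell's law: n1 * sin(theta1) = n2 * sin(theta2)
  n2 = n1 * sin(theta1) / sin(theta2)
  sin(41) = 0.656059
  sin(28.1) = 0.471012
  n2 = 1.333 * 0.656059 / 0.471012 = 1.8567

1.8567


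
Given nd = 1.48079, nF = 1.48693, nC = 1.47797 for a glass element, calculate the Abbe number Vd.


Abbe number formula: Vd = (nd - 1) / (nF - nC)
  nd - 1 = 1.48079 - 1 = 0.48079
  nF - nC = 1.48693 - 1.47797 = 0.00896
  Vd = 0.48079 / 0.00896 = 53.66

53.66


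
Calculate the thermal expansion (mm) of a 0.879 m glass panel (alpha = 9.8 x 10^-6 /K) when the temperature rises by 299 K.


Thermal expansion formula: dL = alpha * L0 * dT
  dL = (9.8 x 10^-6) * 0.879 * 299 = 0.00257565 m
Convert to mm: 0.00257565 * 1000 = 2.5756 mm

2.5756 mm


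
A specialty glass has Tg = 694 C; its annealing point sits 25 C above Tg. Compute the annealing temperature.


The annealing temperature is Tg plus the offset:
  T_anneal = 694 + 25 = 719 C

719 C


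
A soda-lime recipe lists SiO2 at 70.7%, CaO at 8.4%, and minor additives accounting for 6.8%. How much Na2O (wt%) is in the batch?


Pieces sum to 100%:
  Na2O = 100 - (SiO2 + CaO + others)
  Na2O = 100 - (70.7 + 8.4 + 6.8) = 14.1%

14.1%


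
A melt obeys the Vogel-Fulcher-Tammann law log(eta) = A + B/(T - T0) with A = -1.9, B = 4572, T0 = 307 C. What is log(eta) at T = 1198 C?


VFT equation: log(eta) = A + B / (T - T0)
  T - T0 = 1198 - 307 = 891
  B / (T - T0) = 4572 / 891 = 5.131
  log(eta) = -1.9 + 5.131 = 3.231

3.231


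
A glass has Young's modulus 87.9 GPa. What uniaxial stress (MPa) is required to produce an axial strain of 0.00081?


Rearrange E = sigma / epsilon:
  sigma = E * epsilon
  E (MPa) = 87.9 * 1000 = 87900
  sigma = 87900 * 0.00081 = 71.2 MPa

71.2 MPa


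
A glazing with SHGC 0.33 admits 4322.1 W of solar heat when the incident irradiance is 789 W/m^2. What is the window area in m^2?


Rearrange Q = Area * SHGC * Irradiance:
  Area = Q / (SHGC * Irradiance)
  Area = 4322.1 / (0.33 * 789) = 16.6 m^2

16.6 m^2


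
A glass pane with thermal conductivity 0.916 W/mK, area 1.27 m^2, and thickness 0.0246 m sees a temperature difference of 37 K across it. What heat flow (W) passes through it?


Fourier's law: Q = k * A * dT / t
  Q = 0.916 * 1.27 * 37 / 0.0246
  Q = 43.04284 / 0.0246 = 1749.7 W

1749.7 W


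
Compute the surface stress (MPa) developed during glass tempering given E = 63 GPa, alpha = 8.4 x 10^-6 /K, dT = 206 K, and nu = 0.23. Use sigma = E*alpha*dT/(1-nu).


Tempering stress: sigma = E * alpha * dT / (1 - nu)
  E (MPa) = 63 * 1000 = 63000
  Numerator = 63000 * (8.4 x 10^-6) * 206 = 109.0152
  Denominator = 1 - 0.23 = 0.77
  sigma = 109.0152 / 0.77 = 141.6 MPa

141.6 MPa


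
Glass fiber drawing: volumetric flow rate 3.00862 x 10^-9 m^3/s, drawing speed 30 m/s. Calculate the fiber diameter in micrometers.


Cross-sectional area from continuity:
  A = Q / v = 3.00862 x 10^-9 / 30 = 1.002873 x 10^-10 m^2
Diameter from circular cross-section:
  d = sqrt(4A / pi) * 10^6 (m -> um)
  d = sqrt(4 * 1.002873 x 10^-10 / pi) * 10^6 = 11.3 um

11.3 um


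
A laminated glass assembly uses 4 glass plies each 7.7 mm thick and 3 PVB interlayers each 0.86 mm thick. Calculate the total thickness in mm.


Total thickness = glass contribution + PVB contribution
  Glass: 4 * 7.7 = 30.8 mm
  PVB: 3 * 0.86 = 2.58 mm
  Total = 30.8 + 2.58 = 33.38 mm

33.38 mm


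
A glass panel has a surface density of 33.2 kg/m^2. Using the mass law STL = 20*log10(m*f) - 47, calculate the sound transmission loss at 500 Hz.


Mass law: STL = 20 * log10(m * f) - 47
  m * f = 33.2 * 500 = 16600
  log10(16600) = 4.22011
  STL = 20 * 4.22011 - 47 = 84.4022 - 47 = 37.4 dB

37.4 dB


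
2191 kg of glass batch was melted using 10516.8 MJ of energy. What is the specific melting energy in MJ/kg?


Rearrange E = m * s for s:
  s = E / m
  s = 10516.8 / 2191 = 4.8 MJ/kg

4.8 MJ/kg


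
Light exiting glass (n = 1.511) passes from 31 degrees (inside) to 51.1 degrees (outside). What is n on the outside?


Apply Snell's law: n1 * sin(theta1) = n2 * sin(theta2)
  n2 = n1 * sin(theta1) / sin(theta2)
  sin(31) = 0.515038
  sin(51.1) = 0.778243
  n2 = 1.511 * 0.515038 / 0.778243 = 1.0

1.0


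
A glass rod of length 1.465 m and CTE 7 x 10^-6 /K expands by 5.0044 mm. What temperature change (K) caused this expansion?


Rearrange dL = alpha * L0 * dT for dT:
  dT = dL / (alpha * L0)
  dL (m) = 5.0044 / 1000 = 0.0050044
  dT = 0.0050044 / ((7 x 10^-6) * 1.465) = 488.0 K

488.0 K


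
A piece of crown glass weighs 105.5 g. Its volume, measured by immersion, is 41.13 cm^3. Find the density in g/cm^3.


Use the definition of density:
  rho = mass / volume
  rho = 105.5 / 41.13 = 2.565 g/cm^3

2.565 g/cm^3


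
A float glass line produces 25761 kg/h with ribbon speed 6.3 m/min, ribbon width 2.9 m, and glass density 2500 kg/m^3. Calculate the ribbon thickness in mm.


Ribbon cross-section from mass balance:
  Volume rate = throughput / density = 25761 / 2500 = 10.3044 m^3/h
  thickness = volume rate / (speed * 60 * width), i.e.
  thickness = throughput / (60 * speed * width * density) * 1000
  thickness = 25761 / (60 * 6.3 * 2.9 * 2500) * 1000 = 9.4 mm

9.4 mm


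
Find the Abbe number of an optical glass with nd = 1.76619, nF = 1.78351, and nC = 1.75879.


Abbe number formula: Vd = (nd - 1) / (nF - nC)
  nd - 1 = 1.76619 - 1 = 0.76619
  nF - nC = 1.78351 - 1.75879 = 0.02472
  Vd = 0.76619 / 0.02472 = 30.99

30.99


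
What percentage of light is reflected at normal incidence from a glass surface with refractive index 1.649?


Fresnel reflectance at normal incidence:
  R = ((n - 1)/(n + 1))^2
  (n - 1)/(n + 1) = (1.649 - 1)/(1.649 + 1) = 0.244998
  R = 0.244998^2 = 0.060024
  R(%) = 0.060024 * 100 = 6.002%

6.002%


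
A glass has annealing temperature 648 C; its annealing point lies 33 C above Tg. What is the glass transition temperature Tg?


Rearrange T_anneal = Tg + offset for Tg:
  Tg = T_anneal - offset = 648 - 33 = 615 C

615 C


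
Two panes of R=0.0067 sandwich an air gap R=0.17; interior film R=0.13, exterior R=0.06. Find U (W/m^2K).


Total thermal resistance (series):
  R_total = R_in + R_glass + R_air + R_glass + R_out
  R_total = 0.13 + 0.0067 + 0.17 + 0.0067 + 0.06 = 0.3734 m^2K/W
U-value = 1 / R_total = 1 / 0.3734 = 2.678 W/m^2K

2.678 W/m^2K


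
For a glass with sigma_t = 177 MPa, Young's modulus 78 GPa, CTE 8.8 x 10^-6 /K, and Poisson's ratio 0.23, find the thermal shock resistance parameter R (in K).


Thermal shock resistance: R = sigma * (1 - nu) / (E * alpha)
  Numerator = 177 * (1 - 0.23) = 136.29
  Denominator = 78 * 1000 * (8.8 x 10^-6) = 0.6864
  R = 136.29 / 0.6864 = 198.6 K

198.6 K


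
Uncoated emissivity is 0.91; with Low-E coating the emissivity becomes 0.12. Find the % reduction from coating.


Percentage reduction = (1 - coated/uncoated) * 100
  Ratio = 0.12 / 0.91 = 0.1319
  Reduction = (1 - 0.1319) * 100 = 86.8%

86.8%


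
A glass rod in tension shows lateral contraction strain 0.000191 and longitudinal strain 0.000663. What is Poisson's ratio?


Poisson's ratio: nu = lateral strain / axial strain
  nu = 0.000191 / 0.000663 = 0.2881

0.2881


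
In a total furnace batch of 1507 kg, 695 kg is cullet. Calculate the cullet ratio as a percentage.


Cullet ratio = (cullet mass / total batch mass) * 100
  Ratio = 695 / 1507 * 100 = 46.12%

46.12%


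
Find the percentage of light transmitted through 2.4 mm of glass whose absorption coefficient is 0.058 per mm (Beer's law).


Beer-Lambert law: T = exp(-alpha * thickness)
  exponent = -0.058 * 2.4 = -0.1392
  T = exp(-0.1392) = 0.8701
  Percentage = 0.8701 * 100 = 87.01%

87.01%


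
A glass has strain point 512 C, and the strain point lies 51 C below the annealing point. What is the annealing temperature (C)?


T_anneal = T_strain + gap:
  T_anneal = 512 + 51 = 563 C

563 C


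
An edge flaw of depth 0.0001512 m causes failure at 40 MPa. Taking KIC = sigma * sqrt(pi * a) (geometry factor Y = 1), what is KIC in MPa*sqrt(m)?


Fracture toughness: KIC = sigma * sqrt(pi * a)
  pi * a = pi * 0.0001512 = 0.000475009
  sqrt(pi * a) = 0.021795
  KIC = 40 * 0.021795 = 0.872 MPa*sqrt(m)

0.872 MPa*sqrt(m)


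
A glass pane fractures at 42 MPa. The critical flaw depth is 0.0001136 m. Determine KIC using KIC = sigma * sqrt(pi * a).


Fracture toughness: KIC = sigma * sqrt(pi * a)
  pi * a = pi * 0.0001136 = 0.000356885
  sqrt(pi * a) = 0.018891
  KIC = 42 * 0.018891 = 0.793 MPa*sqrt(m)

0.793 MPa*sqrt(m)


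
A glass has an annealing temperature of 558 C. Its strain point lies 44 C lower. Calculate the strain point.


Strain point = annealing point - difference:
  T_strain = 558 - 44 = 514 C

514 C


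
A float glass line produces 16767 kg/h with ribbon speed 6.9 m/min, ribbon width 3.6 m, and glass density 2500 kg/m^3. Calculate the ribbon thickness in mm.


Ribbon cross-section from mass balance:
  Volume rate = throughput / density = 16767 / 2500 = 6.7068 m^3/h
  thickness = volume rate / (speed * 60 * width), i.e.
  thickness = throughput / (60 * speed * width * density) * 1000
  thickness = 16767 / (60 * 6.9 * 3.6 * 2500) * 1000 = 4.5 mm

4.5 mm


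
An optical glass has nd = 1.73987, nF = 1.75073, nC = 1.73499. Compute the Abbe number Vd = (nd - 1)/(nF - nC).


Abbe number formula: Vd = (nd - 1) / (nF - nC)
  nd - 1 = 1.73987 - 1 = 0.73987
  nF - nC = 1.75073 - 1.73499 = 0.01574
  Vd = 0.73987 / 0.01574 = 47.01

47.01


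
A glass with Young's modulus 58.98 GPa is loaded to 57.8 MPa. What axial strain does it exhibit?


Rearrange E = sigma / epsilon:
  epsilon = sigma / E
  E (MPa) = 58.98 * 1000 = 58980
  epsilon = 57.8 / 58980 = 0.00098

0.00098


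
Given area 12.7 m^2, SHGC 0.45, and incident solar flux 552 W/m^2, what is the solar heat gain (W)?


Solar heat gain: Q = Area * SHGC * Irradiance
  Q = 12.7 * 0.45 * 552 = 3154.7 W

3154.7 W


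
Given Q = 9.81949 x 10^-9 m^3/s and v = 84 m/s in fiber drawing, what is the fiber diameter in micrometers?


Cross-sectional area from continuity:
  A = Q / v = 9.81949 x 10^-9 / 84 = 1.168987 x 10^-10 m^2
Diameter from circular cross-section:
  d = sqrt(4A / pi) * 10^6 (m -> um)
  d = sqrt(4 * 1.168987 x 10^-10 / pi) * 10^6 = 12.2 um

12.2 um


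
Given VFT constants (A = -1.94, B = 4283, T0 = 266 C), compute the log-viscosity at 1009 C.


VFT equation: log(eta) = A + B / (T - T0)
  T - T0 = 1009 - 266 = 743
  B / (T - T0) = 4283 / 743 = 5.764
  log(eta) = -1.94 + 5.764 = 3.824

3.824


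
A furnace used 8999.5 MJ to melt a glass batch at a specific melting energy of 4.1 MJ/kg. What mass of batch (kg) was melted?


Rearrange E = m * s for m:
  m = E / s
  m = 8999.5 / 4.1 = 2195.0 kg

2195.0 kg


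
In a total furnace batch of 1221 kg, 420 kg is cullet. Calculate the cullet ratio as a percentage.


Cullet ratio = (cullet mass / total batch mass) * 100
  Ratio = 420 / 1221 * 100 = 34.4%

34.4%


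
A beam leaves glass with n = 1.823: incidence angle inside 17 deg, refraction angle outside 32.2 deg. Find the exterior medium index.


Apply Snell's law: n1 * sin(theta1) = n2 * sin(theta2)
  n2 = n1 * sin(theta1) / sin(theta2)
  sin(17) = 0.292372
  sin(32.2) = 0.532876
  n2 = 1.823 * 0.292372 / 0.532876 = 1.0002

1.0002


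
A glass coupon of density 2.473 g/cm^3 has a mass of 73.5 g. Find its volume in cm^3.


Rearrange rho = m / V:
  V = m / rho
  V = 73.5 / 2.473 = 29.721 cm^3

29.721 cm^3


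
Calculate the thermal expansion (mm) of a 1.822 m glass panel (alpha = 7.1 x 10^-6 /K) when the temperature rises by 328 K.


Thermal expansion formula: dL = alpha * L0 * dT
  dL = (7.1 x 10^-6) * 1.822 * 328 = 0.00424307 m
Convert to mm: 0.00424307 * 1000 = 4.2431 mm

4.2431 mm


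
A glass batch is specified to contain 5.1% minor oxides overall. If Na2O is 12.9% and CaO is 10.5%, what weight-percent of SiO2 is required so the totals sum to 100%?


Known pieces sum to 100%:
  SiO2 = 100 - (others + Na2O + CaO)
  SiO2 = 100 - (5.1 + 12.9 + 10.5) = 71.5%

71.5%


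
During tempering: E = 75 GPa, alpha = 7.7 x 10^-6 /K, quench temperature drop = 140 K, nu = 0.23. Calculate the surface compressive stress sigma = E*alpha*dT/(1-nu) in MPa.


Tempering stress: sigma = E * alpha * dT / (1 - nu)
  E (MPa) = 75 * 1000 = 75000
  Numerator = 75000 * (7.7 x 10^-6) * 140 = 80.85
  Denominator = 1 - 0.23 = 0.77
  sigma = 80.85 / 0.77 = 105.0 MPa

105.0 MPa


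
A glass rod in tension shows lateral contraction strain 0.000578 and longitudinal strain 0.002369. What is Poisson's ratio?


Poisson's ratio: nu = lateral strain / axial strain
  nu = 0.000578 / 0.002369 = 0.244

0.244


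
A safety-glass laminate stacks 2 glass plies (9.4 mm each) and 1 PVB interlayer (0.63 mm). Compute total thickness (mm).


Total thickness = glass contribution + PVB contribution
  Glass: 2 * 9.4 = 18.8 mm
  PVB: 1 * 0.63 = 0.63 mm
  Total = 18.8 + 0.63 = 19.43 mm

19.43 mm


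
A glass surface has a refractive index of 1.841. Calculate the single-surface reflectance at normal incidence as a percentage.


Fresnel reflectance at normal incidence:
  R = ((n - 1)/(n + 1))^2
  (n - 1)/(n + 1) = (1.841 - 1)/(1.841 + 1) = 0.296023
  R = 0.296023^2 = 0.0876296
  R(%) = 0.0876296 * 100 = 8.763%

8.763%


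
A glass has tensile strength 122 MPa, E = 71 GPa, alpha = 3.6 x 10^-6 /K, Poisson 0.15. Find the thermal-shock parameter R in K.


Thermal shock resistance: R = sigma * (1 - nu) / (E * alpha)
  Numerator = 122 * (1 - 0.15) = 103.7
  Denominator = 71 * 1000 * (3.6 x 10^-6) = 0.2556
  R = 103.7 / 0.2556 = 405.7 K

405.7 K


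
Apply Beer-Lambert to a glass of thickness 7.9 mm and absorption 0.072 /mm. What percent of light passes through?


Beer-Lambert law: T = exp(-alpha * thickness)
  exponent = -0.072 * 7.9 = -0.5688
  T = exp(-0.5688) = 0.5662
  Percentage = 0.5662 * 100 = 56.62%

56.62%


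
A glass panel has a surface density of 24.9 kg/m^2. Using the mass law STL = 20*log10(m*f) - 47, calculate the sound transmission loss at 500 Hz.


Mass law: STL = 20 * log10(m * f) - 47
  m * f = 24.9 * 500 = 12450
  log10(12450) = 4.09517
  STL = 20 * 4.09517 - 47 = 81.9034 - 47 = 34.9 dB

34.9 dB


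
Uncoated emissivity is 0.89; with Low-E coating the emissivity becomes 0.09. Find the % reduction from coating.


Percentage reduction = (1 - coated/uncoated) * 100
  Ratio = 0.09 / 0.89 = 0.1011
  Reduction = (1 - 0.1011) * 100 = 89.9%

89.9%


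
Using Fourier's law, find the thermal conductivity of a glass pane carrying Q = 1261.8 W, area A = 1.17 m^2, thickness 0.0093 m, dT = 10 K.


Fourier's law rearranged: k = Q * t / (A * dT)
  Numerator = 1261.8 * 0.0093 = 11.73474
  Denominator = 1.17 * 10 = 11.7
  k = 11.73474 / 11.7 = 1.003 W/mK

1.003 W/mK


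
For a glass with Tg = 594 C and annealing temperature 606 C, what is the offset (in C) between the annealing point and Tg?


Offset = T_anneal - Tg:
  offset = 606 - 594 = 12 C

12 C


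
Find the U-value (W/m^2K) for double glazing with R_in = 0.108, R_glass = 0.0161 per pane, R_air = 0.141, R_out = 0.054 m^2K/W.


Total thermal resistance (series):
  R_total = R_in + R_glass + R_air + R_glass + R_out
  R_total = 0.108 + 0.0161 + 0.141 + 0.0161 + 0.054 = 0.3352 m^2K/W
U-value = 1 / R_total = 1 / 0.3352 = 2.983 W/m^2K

2.983 W/m^2K


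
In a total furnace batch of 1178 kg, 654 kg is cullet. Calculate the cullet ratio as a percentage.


Cullet ratio = (cullet mass / total batch mass) * 100
  Ratio = 654 / 1178 * 100 = 55.52%

55.52%


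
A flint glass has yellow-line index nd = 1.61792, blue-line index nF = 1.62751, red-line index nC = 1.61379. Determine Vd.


Abbe number formula: Vd = (nd - 1) / (nF - nC)
  nd - 1 = 1.61792 - 1 = 0.61792
  nF - nC = 1.62751 - 1.61379 = 0.01372
  Vd = 0.61792 / 0.01372 = 45.04

45.04


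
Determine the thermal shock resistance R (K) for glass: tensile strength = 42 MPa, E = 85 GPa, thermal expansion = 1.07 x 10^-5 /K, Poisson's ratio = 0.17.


Thermal shock resistance: R = sigma * (1 - nu) / (E * alpha)
  Numerator = 42 * (1 - 0.17) = 34.86
  Denominator = 85 * 1000 * (1.07 x 10^-5) = 0.9095
  R = 34.86 / 0.9095 = 38.3 K

38.3 K


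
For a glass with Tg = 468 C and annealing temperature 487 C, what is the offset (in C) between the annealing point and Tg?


Offset = T_anneal - Tg:
  offset = 487 - 468 = 19 C

19 C


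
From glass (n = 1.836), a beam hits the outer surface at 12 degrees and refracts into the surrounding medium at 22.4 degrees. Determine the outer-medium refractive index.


Apply Snell's law: n1 * sin(theta1) = n2 * sin(theta2)
  n2 = n1 * sin(theta1) / sin(theta2)
  sin(12) = 0.207912
  sin(22.4) = 0.38107
  n2 = 1.836 * 0.207912 / 0.38107 = 1.0017

1.0017


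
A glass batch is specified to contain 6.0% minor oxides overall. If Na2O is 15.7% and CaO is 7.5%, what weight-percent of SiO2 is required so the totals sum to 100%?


Known pieces sum to 100%:
  SiO2 = 100 - (others + Na2O + CaO)
  SiO2 = 100 - (6.0 + 15.7 + 7.5) = 70.8%

70.8%


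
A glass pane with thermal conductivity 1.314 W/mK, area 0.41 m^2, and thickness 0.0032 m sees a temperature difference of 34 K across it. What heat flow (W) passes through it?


Fourier's law: Q = k * A * dT / t
  Q = 1.314 * 0.41 * 34 / 0.0032
  Q = 18.31716 / 0.0032 = 5724.1 W

5724.1 W


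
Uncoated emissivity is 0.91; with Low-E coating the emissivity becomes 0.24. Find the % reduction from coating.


Percentage reduction = (1 - coated/uncoated) * 100
  Ratio = 0.24 / 0.91 = 0.2637
  Reduction = (1 - 0.2637) * 100 = 73.6%

73.6%


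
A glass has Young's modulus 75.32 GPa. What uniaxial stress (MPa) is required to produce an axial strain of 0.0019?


Rearrange E = sigma / epsilon:
  sigma = E * epsilon
  E (MPa) = 75.32 * 1000 = 75320
  sigma = 75320 * 0.0019 = 143.11 MPa

143.11 MPa


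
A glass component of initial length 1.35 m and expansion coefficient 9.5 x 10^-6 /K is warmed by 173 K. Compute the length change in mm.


Thermal expansion formula: dL = alpha * L0 * dT
  dL = (9.5 x 10^-6) * 1.35 * 173 = 0.00221873 m
Convert to mm: 0.00221873 * 1000 = 2.2187 mm

2.2187 mm


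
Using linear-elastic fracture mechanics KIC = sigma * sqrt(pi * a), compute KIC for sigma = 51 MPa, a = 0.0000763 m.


Fracture toughness: KIC = sigma * sqrt(pi * a)
  pi * a = pi * 0.0000763 = 0.000239704
  sqrt(pi * a) = 0.015482
  KIC = 51 * 0.015482 = 0.79 MPa*sqrt(m)

0.79 MPa*sqrt(m)


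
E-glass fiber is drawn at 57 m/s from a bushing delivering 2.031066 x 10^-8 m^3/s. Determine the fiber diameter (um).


Cross-sectional area from continuity:
  A = Q / v = 2.031066 x 10^-8 / 57 = 3.563274 x 10^-10 m^2
Diameter from circular cross-section:
  d = sqrt(4A / pi) * 10^6 (m -> um)
  d = sqrt(4 * 3.563274 x 10^-10 / pi) * 10^6 = 21.3 um

21.3 um


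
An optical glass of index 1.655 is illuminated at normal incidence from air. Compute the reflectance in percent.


Fresnel reflectance at normal incidence:
  R = ((n - 1)/(n + 1))^2
  (n - 1)/(n + 1) = (1.655 - 1)/(1.655 + 1) = 0.246704
  R = 0.246704^2 = 0.0608629
  R(%) = 0.0608629 * 100 = 6.086%

6.086%


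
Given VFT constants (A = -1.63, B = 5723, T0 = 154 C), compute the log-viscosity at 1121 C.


VFT equation: log(eta) = A + B / (T - T0)
  T - T0 = 1121 - 154 = 967
  B / (T - T0) = 5723 / 967 = 5.918
  log(eta) = -1.63 + 5.918 = 4.288

4.288


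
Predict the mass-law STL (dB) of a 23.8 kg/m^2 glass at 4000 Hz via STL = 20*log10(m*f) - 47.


Mass law: STL = 20 * log10(m * f) - 47
  m * f = 23.8 * 4000 = 95200
  log10(95200) = 4.97864
  STL = 20 * 4.97864 - 47 = 99.5728 - 47 = 52.6 dB

52.6 dB


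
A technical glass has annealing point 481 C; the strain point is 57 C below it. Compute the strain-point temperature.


Strain point = annealing point - difference:
  T_strain = 481 - 57 = 424 C

424 C


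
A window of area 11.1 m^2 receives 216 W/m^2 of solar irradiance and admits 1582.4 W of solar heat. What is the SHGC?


Rearrange Q = Area * SHGC * Irradiance:
  SHGC = Q / (Area * Irradiance)
  SHGC = 1582.4 / (11.1 * 216) = 0.66

0.66


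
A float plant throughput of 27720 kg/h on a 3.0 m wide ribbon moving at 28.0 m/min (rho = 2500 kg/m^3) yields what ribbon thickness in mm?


Ribbon cross-section from mass balance:
  Volume rate = throughput / density = 27720 / 2500 = 11.088 m^3/h
  thickness = volume rate / (speed * 60 * width), i.e.
  thickness = throughput / (60 * speed * width * density) * 1000
  thickness = 27720 / (60 * 28.0 * 3.0 * 2500) * 1000 = 2.2 mm

2.2 mm


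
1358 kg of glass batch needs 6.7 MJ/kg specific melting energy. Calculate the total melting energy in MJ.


Total energy = mass * specific energy
  E = 1358 * 6.7 = 9098.6 MJ

9098.6 MJ


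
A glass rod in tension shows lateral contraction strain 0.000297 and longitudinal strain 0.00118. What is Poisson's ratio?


Poisson's ratio: nu = lateral strain / axial strain
  nu = 0.000297 / 0.00118 = 0.2517

0.2517


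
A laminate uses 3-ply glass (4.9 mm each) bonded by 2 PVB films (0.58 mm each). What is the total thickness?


Total thickness = glass contribution + PVB contribution
  Glass: 3 * 4.9 = 14.7 mm
  PVB: 2 * 0.58 = 1.16 mm
  Total = 14.7 + 1.16 = 15.86 mm

15.86 mm


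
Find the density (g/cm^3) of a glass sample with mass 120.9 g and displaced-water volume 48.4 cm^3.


Use the definition of density:
  rho = mass / volume
  rho = 120.9 / 48.4 = 2.498 g/cm^3

2.498 g/cm^3


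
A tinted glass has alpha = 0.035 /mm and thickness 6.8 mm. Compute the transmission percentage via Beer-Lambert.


Beer-Lambert law: T = exp(-alpha * thickness)
  exponent = -0.035 * 6.8 = -0.238
  T = exp(-0.238) = 0.7882
  Percentage = 0.7882 * 100 = 78.82%

78.82%


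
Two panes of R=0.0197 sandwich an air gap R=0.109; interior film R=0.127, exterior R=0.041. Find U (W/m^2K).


Total thermal resistance (series):
  R_total = R_in + R_glass + R_air + R_glass + R_out
  R_total = 0.127 + 0.0197 + 0.109 + 0.0197 + 0.041 = 0.3164 m^2K/W
U-value = 1 / R_total = 1 / 0.3164 = 3.161 W/m^2K

3.161 W/m^2K


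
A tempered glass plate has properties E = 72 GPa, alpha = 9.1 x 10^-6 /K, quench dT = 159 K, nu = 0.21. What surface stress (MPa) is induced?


Tempering stress: sigma = E * alpha * dT / (1 - nu)
  E (MPa) = 72 * 1000 = 72000
  Numerator = 72000 * (9.1 x 10^-6) * 159 = 104.1768
  Denominator = 1 - 0.21 = 0.79
  sigma = 104.1768 / 0.79 = 131.9 MPa

131.9 MPa


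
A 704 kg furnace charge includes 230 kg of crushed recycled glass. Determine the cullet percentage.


Cullet ratio = (cullet mass / total batch mass) * 100
  Ratio = 230 / 704 * 100 = 32.67%

32.67%


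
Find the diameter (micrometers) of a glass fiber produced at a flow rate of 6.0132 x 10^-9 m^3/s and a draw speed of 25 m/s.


Cross-sectional area from continuity:
  A = Q / v = 6.0132 x 10^-9 / 25 = 2.40528 x 10^-10 m^2
Diameter from circular cross-section:
  d = sqrt(4A / pi) * 10^6 (m -> um)
  d = sqrt(4 * 2.40528 x 10^-10 / pi) * 10^6 = 17.5 um

17.5 um


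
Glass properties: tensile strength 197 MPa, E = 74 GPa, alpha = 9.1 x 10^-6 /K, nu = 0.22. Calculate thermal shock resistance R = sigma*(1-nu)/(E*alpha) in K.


Thermal shock resistance: R = sigma * (1 - nu) / (E * alpha)
  Numerator = 197 * (1 - 0.22) = 153.66
  Denominator = 74 * 1000 * (9.1 x 10^-6) = 0.6734
  R = 153.66 / 0.6734 = 228.2 K

228.2 K


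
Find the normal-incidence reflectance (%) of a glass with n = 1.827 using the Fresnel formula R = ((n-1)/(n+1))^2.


Fresnel reflectance at normal incidence:
  R = ((n - 1)/(n + 1))^2
  (n - 1)/(n + 1) = (1.827 - 1)/(1.827 + 1) = 0.292536
  R = 0.292536^2 = 0.0855773
  R(%) = 0.0855773 * 100 = 8.558%

8.558%


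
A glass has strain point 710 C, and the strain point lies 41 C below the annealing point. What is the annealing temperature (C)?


T_anneal = T_strain + gap:
  T_anneal = 710 + 41 = 751 C

751 C


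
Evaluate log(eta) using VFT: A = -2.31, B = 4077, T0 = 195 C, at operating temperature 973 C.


VFT equation: log(eta) = A + B / (T - T0)
  T - T0 = 973 - 195 = 778
  B / (T - T0) = 4077 / 778 = 5.24
  log(eta) = -2.31 + 5.24 = 2.93

2.93


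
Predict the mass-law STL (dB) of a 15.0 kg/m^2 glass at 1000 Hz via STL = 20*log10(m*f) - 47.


Mass law: STL = 20 * log10(m * f) - 47
  m * f = 15.0 * 1000 = 15000
  log10(15000) = 4.17609
  STL = 20 * 4.17609 - 47 = 83.5218 - 47 = 36.5 dB

36.5 dB


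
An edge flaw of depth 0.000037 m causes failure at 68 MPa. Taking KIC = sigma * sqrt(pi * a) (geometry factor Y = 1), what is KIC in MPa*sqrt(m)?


Fracture toughness: KIC = sigma * sqrt(pi * a)
  pi * a = pi * 0.000037 = 0.000116239
  sqrt(pi * a) = 0.010781
  KIC = 68 * 0.010781 = 0.733 MPa*sqrt(m)

0.733 MPa*sqrt(m)


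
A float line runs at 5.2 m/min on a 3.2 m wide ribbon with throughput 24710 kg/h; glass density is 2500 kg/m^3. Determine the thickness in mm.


Ribbon cross-section from mass balance:
  Volume rate = throughput / density = 24710 / 2500 = 9.884 m^3/h
  thickness = volume rate / (speed * 60 * width), i.e.
  thickness = throughput / (60 * speed * width * density) * 1000
  thickness = 24710 / (60 * 5.2 * 3.2 * 2500) * 1000 = 9.9 mm

9.9 mm


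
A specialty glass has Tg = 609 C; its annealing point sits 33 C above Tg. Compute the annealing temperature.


The annealing temperature is Tg plus the offset:
  T_anneal = 609 + 33 = 642 C

642 C


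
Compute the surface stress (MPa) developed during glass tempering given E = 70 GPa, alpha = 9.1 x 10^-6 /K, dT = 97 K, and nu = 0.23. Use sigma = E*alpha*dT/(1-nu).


Tempering stress: sigma = E * alpha * dT / (1 - nu)
  E (MPa) = 70 * 1000 = 70000
  Numerator = 70000 * (9.1 x 10^-6) * 97 = 61.789
  Denominator = 1 - 0.23 = 0.77
  sigma = 61.789 / 0.77 = 80.2 MPa

80.2 MPa


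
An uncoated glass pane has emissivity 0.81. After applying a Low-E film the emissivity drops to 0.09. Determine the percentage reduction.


Percentage reduction = (1 - coated/uncoated) * 100
  Ratio = 0.09 / 0.81 = 0.1111
  Reduction = (1 - 0.1111) * 100 = 88.9%

88.9%


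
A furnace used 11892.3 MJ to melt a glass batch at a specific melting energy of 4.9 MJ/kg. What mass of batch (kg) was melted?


Rearrange E = m * s for m:
  m = E / s
  m = 11892.3 / 4.9 = 2427.0 kg

2427.0 kg


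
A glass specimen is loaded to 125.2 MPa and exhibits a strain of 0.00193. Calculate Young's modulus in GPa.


Young's modulus: E = stress / strain
  E = 125.2 MPa / 0.00193 = 64870.47 MPa
Convert to GPa: 64870.47 / 1000 = 64.87 GPa

64.87 GPa


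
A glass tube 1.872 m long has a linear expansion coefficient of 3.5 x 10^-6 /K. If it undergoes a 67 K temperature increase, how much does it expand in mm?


Thermal expansion formula: dL = alpha * L0 * dT
  dL = (3.5 x 10^-6) * 1.872 * 67 = 0.00043898 m
Convert to mm: 0.00043898 * 1000 = 0.439 mm

0.439 mm


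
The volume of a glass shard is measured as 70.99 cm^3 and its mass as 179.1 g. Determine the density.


Use the definition of density:
  rho = mass / volume
  rho = 179.1 / 70.99 = 2.523 g/cm^3

2.523 g/cm^3


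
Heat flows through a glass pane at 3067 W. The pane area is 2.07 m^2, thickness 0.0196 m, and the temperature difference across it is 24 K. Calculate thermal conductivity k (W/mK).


Fourier's law rearranged: k = Q * t / (A * dT)
  Numerator = 3067 * 0.0196 = 60.1132
  Denominator = 2.07 * 24 = 49.68
  k = 60.1132 / 49.68 = 1.21 W/mK

1.21 W/mK


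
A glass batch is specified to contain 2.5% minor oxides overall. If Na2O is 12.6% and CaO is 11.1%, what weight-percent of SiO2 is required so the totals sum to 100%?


Known pieces sum to 100%:
  SiO2 = 100 - (others + Na2O + CaO)
  SiO2 = 100 - (2.5 + 12.6 + 11.1) = 73.8%

73.8%


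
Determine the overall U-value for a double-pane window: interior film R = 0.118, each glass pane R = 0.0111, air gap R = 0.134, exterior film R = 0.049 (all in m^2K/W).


Total thermal resistance (series):
  R_total = R_in + R_glass + R_air + R_glass + R_out
  R_total = 0.118 + 0.0111 + 0.134 + 0.0111 + 0.049 = 0.3232 m^2K/W
U-value = 1 / R_total = 1 / 0.3232 = 3.094 W/m^2K

3.094 W/m^2K


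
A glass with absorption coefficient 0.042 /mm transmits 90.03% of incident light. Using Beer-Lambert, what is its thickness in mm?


Rearrange T = exp(-alpha * thickness):
  thickness = -ln(T) / alpha
  T = 90.03/100 = 0.9003
  ln(T) = -0.10503
  -ln(T) = 0.10503
  thickness = 0.10503 / 0.042 = 2.5 mm

2.5 mm


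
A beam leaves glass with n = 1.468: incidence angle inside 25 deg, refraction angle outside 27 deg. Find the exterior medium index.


Apply Snell's law: n1 * sin(theta1) = n2 * sin(theta2)
  n2 = n1 * sin(theta1) / sin(theta2)
  sin(25) = 0.422618
  sin(27) = 0.45399
  n2 = 1.468 * 0.422618 / 0.45399 = 1.3666

1.3666


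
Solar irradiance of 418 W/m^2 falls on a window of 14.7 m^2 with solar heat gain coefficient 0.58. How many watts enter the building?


Solar heat gain: Q = Area * SHGC * Irradiance
  Q = 14.7 * 0.58 * 418 = 3563.9 W

3563.9 W


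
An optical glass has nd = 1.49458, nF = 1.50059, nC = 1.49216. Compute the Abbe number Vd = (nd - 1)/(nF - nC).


Abbe number formula: Vd = (nd - 1) / (nF - nC)
  nd - 1 = 1.49458 - 1 = 0.49458
  nF - nC = 1.50059 - 1.49216 = 0.00843
  Vd = 0.49458 / 0.00843 = 58.67

58.67


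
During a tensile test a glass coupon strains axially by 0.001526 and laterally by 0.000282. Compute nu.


Poisson's ratio: nu = lateral strain / axial strain
  nu = 0.000282 / 0.001526 = 0.1848

0.1848


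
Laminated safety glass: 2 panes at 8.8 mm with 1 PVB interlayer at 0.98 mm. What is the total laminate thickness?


Total thickness = glass contribution + PVB contribution
  Glass: 2 * 8.8 = 17.6 mm
  PVB: 1 * 0.98 = 0.98 mm
  Total = 17.6 + 0.98 = 18.58 mm

18.58 mm


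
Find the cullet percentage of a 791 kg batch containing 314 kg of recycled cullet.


Cullet ratio = (cullet mass / total batch mass) * 100
  Ratio = 314 / 791 * 100 = 39.7%

39.7%


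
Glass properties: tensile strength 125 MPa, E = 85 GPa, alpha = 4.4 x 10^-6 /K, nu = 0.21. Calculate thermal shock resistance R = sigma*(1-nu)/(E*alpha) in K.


Thermal shock resistance: R = sigma * (1 - nu) / (E * alpha)
  Numerator = 125 * (1 - 0.21) = 98.75
  Denominator = 85 * 1000 * (4.4 x 10^-6) = 0.374
  R = 98.75 / 0.374 = 264.0 K

264.0 K


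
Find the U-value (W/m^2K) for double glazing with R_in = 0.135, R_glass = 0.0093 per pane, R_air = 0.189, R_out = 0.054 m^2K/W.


Total thermal resistance (series):
  R_total = R_in + R_glass + R_air + R_glass + R_out
  R_total = 0.135 + 0.0093 + 0.189 + 0.0093 + 0.054 = 0.3966 m^2K/W
U-value = 1 / R_total = 1 / 0.3966 = 2.521 W/m^2K

2.521 W/m^2K


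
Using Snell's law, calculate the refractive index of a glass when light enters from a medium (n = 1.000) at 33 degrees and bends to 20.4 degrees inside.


Apply Snell's law: n1 * sin(theta1) = n2 * sin(theta2)
  n2 = n1 * sin(theta1) / sin(theta2)
  sin(33) = 0.544639
  sin(20.4) = 0.348572
  n2 = 1.000 * 0.544639 / 0.348572 = 1.5625

1.5625


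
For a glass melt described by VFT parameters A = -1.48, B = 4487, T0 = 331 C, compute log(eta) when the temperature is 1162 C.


VFT equation: log(eta) = A + B / (T - T0)
  T - T0 = 1162 - 331 = 831
  B / (T - T0) = 4487 / 831 = 5.4
  log(eta) = -1.48 + 5.4 = 3.92

3.92


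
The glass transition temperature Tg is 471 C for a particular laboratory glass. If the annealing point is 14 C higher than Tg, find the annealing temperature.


The annealing temperature is Tg plus the offset:
  T_anneal = 471 + 14 = 485 C

485 C


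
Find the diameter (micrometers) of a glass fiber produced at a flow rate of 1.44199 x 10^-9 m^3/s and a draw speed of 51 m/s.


Cross-sectional area from continuity:
  A = Q / v = 1.44199 x 10^-9 / 51 = 2.827431 x 10^-11 m^2
Diameter from circular cross-section:
  d = sqrt(4A / pi) * 10^6 (m -> um)
  d = sqrt(4 * 2.827431 x 10^-11 / pi) * 10^6 = 6.0 um

6.0 um


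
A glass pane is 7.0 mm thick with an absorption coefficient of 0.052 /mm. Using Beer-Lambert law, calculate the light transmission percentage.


Beer-Lambert law: T = exp(-alpha * thickness)
  exponent = -0.052 * 7.0 = -0.364
  T = exp(-0.364) = 0.6949
  Percentage = 0.6949 * 100 = 69.49%

69.49%


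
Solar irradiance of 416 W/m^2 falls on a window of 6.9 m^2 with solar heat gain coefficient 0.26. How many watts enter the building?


Solar heat gain: Q = Area * SHGC * Irradiance
  Q = 6.9 * 0.26 * 416 = 746.3 W

746.3 W


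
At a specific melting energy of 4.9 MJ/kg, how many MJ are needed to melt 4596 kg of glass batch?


Total energy = mass * specific energy
  E = 4596 * 4.9 = 22520.4 MJ

22520.4 MJ


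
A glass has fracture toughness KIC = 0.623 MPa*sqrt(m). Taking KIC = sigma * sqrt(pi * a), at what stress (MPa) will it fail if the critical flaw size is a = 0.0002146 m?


Rearrange KIC = sigma * sqrt(pi * a):
  sigma = KIC / sqrt(pi * a)
  sqrt(pi * 0.0002146) = 0.025965
  sigma = 0.623 / 0.025965 = 23.99 MPa

23.99 MPa


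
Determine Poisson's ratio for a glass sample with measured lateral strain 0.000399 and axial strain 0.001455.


Poisson's ratio: nu = lateral strain / axial strain
  nu = 0.000399 / 0.001455 = 0.2742

0.2742


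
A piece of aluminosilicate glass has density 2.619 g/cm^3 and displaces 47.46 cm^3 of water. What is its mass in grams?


Rearrange rho = m / V:
  m = rho * V
  m = 2.619 * 47.46 = 124.298 g

124.298 g


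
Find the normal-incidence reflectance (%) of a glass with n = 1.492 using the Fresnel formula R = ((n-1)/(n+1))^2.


Fresnel reflectance at normal incidence:
  R = ((n - 1)/(n + 1))^2
  (n - 1)/(n + 1) = (1.492 - 1)/(1.492 + 1) = 0.197432
  R = 0.197432^2 = 0.0389794
  R(%) = 0.0389794 * 100 = 3.898%

3.898%


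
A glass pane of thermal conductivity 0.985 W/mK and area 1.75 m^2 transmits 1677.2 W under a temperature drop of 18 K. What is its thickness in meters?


Fourier's law: t = k * A * dT / Q
  t = 0.985 * 1.75 * 18 / 1677.2
  t = 31.0275 / 1677.2 = 0.0185 m

0.0185 m


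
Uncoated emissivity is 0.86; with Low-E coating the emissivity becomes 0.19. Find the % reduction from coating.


Percentage reduction = (1 - coated/uncoated) * 100
  Ratio = 0.19 / 0.86 = 0.2209
  Reduction = (1 - 0.2209) * 100 = 77.9%

77.9%


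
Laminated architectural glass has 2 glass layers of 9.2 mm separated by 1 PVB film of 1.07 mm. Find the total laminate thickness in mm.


Total thickness = glass contribution + PVB contribution
  Glass: 2 * 9.2 = 18.4 mm
  PVB: 1 * 1.07 = 1.07 mm
  Total = 18.4 + 1.07 = 19.47 mm

19.47 mm


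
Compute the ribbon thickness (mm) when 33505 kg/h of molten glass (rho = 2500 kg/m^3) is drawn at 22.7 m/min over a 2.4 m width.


Ribbon cross-section from mass balance:
  Volume rate = throughput / density = 33505 / 2500 = 13.402 m^3/h
  thickness = volume rate / (speed * 60 * width), i.e.
  thickness = throughput / (60 * speed * width * density) * 1000
  thickness = 33505 / (60 * 22.7 * 2.4 * 2500) * 1000 = 4.1 mm

4.1 mm


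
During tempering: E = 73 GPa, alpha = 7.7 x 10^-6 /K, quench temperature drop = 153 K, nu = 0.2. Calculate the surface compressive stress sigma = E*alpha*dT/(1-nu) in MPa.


Tempering stress: sigma = E * alpha * dT / (1 - nu)
  E (MPa) = 73 * 1000 = 73000
  Numerator = 73000 * (7.7 x 10^-6) * 153 = 86.0013
  Denominator = 1 - 0.2 = 0.8
  sigma = 86.0013 / 0.8 = 107.5 MPa

107.5 MPa


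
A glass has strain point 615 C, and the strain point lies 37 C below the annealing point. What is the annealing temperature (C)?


T_anneal = T_strain + gap:
  T_anneal = 615 + 37 = 652 C

652 C


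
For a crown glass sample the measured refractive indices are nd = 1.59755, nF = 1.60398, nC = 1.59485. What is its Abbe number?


Abbe number formula: Vd = (nd - 1) / (nF - nC)
  nd - 1 = 1.59755 - 1 = 0.59755
  nF - nC = 1.60398 - 1.59485 = 0.00913
  Vd = 0.59755 / 0.00913 = 65.45

65.45


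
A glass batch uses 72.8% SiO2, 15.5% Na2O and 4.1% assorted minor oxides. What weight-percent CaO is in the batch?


Pieces sum to 100%:
  CaO = 100 - (SiO2 + Na2O + others)
  CaO = 100 - (72.8 + 15.5 + 4.1) = 7.6%

7.6%


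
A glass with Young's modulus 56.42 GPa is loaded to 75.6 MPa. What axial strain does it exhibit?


Rearrange E = sigma / epsilon:
  epsilon = sigma / E
  E (MPa) = 56.42 * 1000 = 56420
  epsilon = 75.6 / 56420 = 0.00134

0.00134


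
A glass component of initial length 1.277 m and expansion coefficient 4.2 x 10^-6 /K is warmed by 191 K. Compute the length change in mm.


Thermal expansion formula: dL = alpha * L0 * dT
  dL = (4.2 x 10^-6) * 1.277 * 191 = 0.00102441 m
Convert to mm: 0.00102441 * 1000 = 1.0244 mm

1.0244 mm


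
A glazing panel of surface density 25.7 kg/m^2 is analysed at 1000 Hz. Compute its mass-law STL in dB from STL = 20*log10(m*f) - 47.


Mass law: STL = 20 * log10(m * f) - 47
  m * f = 25.7 * 1000 = 25700
  log10(25700) = 4.40993
  STL = 20 * 4.40993 - 47 = 88.1986 - 47 = 41.2 dB

41.2 dB


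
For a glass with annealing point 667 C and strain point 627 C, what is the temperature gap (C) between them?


Gap = T_anneal - T_strain:
  gap = 667 - 627 = 40 C

40 C


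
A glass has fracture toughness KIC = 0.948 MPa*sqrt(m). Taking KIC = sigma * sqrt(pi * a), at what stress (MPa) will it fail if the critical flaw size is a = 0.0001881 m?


Rearrange KIC = sigma * sqrt(pi * a):
  sigma = KIC / sqrt(pi * a)
  sqrt(pi * 0.0001881) = 0.024309
  sigma = 0.948 / 0.024309 = 39.0 MPa

39.0 MPa


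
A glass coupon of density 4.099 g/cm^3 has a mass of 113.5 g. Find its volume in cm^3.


Rearrange rho = m / V:
  V = m / rho
  V = 113.5 / 4.099 = 27.69 cm^3

27.69 cm^3


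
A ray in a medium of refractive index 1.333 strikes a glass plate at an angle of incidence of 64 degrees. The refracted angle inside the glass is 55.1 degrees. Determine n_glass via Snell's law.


Apply Snell's law: n1 * sin(theta1) = n2 * sin(theta2)
  n2 = n1 * sin(theta1) / sin(theta2)
  sin(64) = 0.898794
  sin(55.1) = 0.820152
  n2 = 1.333 * 0.898794 / 0.820152 = 1.4608

1.4608


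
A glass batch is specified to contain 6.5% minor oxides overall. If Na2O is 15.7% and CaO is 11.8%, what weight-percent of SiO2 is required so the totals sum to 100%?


Known pieces sum to 100%:
  SiO2 = 100 - (others + Na2O + CaO)
  SiO2 = 100 - (6.5 + 15.7 + 11.8) = 66.0%

66.0%


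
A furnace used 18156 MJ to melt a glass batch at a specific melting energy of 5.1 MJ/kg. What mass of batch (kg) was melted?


Rearrange E = m * s for m:
  m = E / s
  m = 18156 / 5.1 = 3560.0 kg

3560.0 kg


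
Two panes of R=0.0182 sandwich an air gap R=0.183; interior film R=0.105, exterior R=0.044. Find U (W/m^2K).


Total thermal resistance (series):
  R_total = R_in + R_glass + R_air + R_glass + R_out
  R_total = 0.105 + 0.0182 + 0.183 + 0.0182 + 0.044 = 0.3684 m^2K/W
U-value = 1 / R_total = 1 / 0.3684 = 2.714 W/m^2K

2.714 W/m^2K


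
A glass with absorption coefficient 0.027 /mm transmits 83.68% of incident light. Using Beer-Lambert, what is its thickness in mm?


Rearrange T = exp(-alpha * thickness):
  thickness = -ln(T) / alpha
  T = 83.68/100 = 0.8368
  ln(T) = -0.17817
  -ln(T) = 0.17817
  thickness = 0.17817 / 0.027 = 6.6 mm

6.6 mm


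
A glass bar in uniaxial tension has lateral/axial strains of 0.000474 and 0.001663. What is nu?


Poisson's ratio: nu = lateral strain / axial strain
  nu = 0.000474 / 0.001663 = 0.285

0.285


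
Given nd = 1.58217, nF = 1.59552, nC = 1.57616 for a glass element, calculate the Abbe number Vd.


Abbe number formula: Vd = (nd - 1) / (nF - nC)
  nd - 1 = 1.58217 - 1 = 0.58217
  nF - nC = 1.59552 - 1.57616 = 0.01936
  Vd = 0.58217 / 0.01936 = 30.07

30.07
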